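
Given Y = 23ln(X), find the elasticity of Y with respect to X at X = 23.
Elasticity = 1/ln(23) ≈ 0.3189

Elasticity = (dY/dX) · (X/Y)

dY/dX = 23/X
At X = 23: dY/dX = 1, Y = 23·ln(23)

Elasticity = 1 · (23 / (23·ln(23))) = 1/ln(23) ≈ 0.3189

Interpretation: for a small percentage change in X, the percentage change in Y is approximately 0.32 times as large.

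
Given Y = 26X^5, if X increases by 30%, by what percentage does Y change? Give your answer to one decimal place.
271.3%

For Y = 26X^5:
If X → X(1 + 0.3)
Then Y → Y · (1 + 0.3)^5
     ≈ Y · 3.7129

Percentage change = ((1 + 0.3)^5 − 1) × 100% ≈ 271.3%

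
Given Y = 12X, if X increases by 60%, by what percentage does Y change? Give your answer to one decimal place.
60.0%

For Y = 12X:
If X → X(1 + 0.6)
Then Y → Y · (1 + 0.6)^1
     = Y · 1.6000

Percentage change = ((1 + 0.6)^1 − 1) × 100% = 60.0%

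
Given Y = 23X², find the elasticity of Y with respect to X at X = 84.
Elasticity = 2

Elasticity = (dY/dX) · (X/Y)

dY/dX = 46·X
At X = 84: dY/dX = 3864, Y = 162288

Elasticity = 3864 · (84 / 162288) = 2

Interpretation: for a small percentage change in X, the percentage change in Y is approximately 2.00 times as large.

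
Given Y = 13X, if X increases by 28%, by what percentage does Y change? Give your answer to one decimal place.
28.0%

For Y = 13X:
If X → X(1 + 0.28)
Then Y → Y · (1 + 0.28)^1
     = Y · 1.2800

Percentage change = ((1 + 0.28)^1 − 1) × 100% = 28.0%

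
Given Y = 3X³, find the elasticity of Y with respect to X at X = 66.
Elasticity = 3

Elasticity = (dY/dX) · (X/Y)

dY/dX = 9·X²
At X = 66: dY/dX = 39204, Y = 862488

Elasticity = 39204 · (66 / 862488) = 3

Interpretation: for a small percentage change in X, the percentage change in Y is approximately 3.00 times as large.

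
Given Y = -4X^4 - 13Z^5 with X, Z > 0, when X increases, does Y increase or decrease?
Y decreases

Taking the partial derivative:
∂Y/∂X = -16X^3

∂Y/∂X = -16X^3 < 0 (assuming positive values)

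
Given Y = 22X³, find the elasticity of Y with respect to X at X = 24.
Elasticity = 3

Elasticity = (dY/dX) · (X/Y)

dY/dX = 66·X²
At X = 24: dY/dX = 38016, Y = 304128

Elasticity = 38016 · (24 / 304128) = 3

Interpretation: for a small percentage change in X, the percentage change in Y is approximately 3.00 times as large.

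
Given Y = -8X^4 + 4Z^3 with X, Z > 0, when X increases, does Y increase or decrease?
Y decreases

Taking the partial derivative:
∂Y/∂X = -32X^3

∂Y/∂X = -32X^3 < 0 (assuming positive values)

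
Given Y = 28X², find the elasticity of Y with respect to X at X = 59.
Elasticity = 2

Elasticity = (dY/dX) · (X/Y)

dY/dX = 56·X
At X = 59: dY/dX = 3304, Y = 97468

Elasticity = 3304 · (59 / 97468) = 2

Interpretation: for a small percentage change in X, the percentage change in Y is approximately 2.00 times as large.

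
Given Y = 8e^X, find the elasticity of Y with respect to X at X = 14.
Elasticity = 14

Elasticity = (dY/dX) · (X/Y)

dY/dX = 8·e^X
At X = 14: dY/dX = 8·e^14, Y = 8·e^14

Elasticity = (8·e^14) · (14 / (8·e^14)) = 14

Interpretation: for a small percentage change in X, the percentage change in Y is approximately 14.00 times as large.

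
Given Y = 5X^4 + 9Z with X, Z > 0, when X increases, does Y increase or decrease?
Y increases

Taking the partial derivative:
∂Y/∂X = 20X^3

∂Y/∂X = 20X^3 > 0 (assuming positive values)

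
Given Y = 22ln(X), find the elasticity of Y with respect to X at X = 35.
Elasticity = 1/ln(35) ≈ 0.2813

Elasticity = (dY/dX) · (X/Y)

dY/dX = 22/X
At X = 35: dY/dX = 22/35, Y = 22·ln(35)

Elasticity = (22/35) · (35 / (22·ln(35))) = 1/ln(35) ≈ 0.2813

Interpretation: for a small percentage change in X, the percentage change in Y is approximately 0.28 times as large.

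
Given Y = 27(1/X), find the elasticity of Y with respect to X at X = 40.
Elasticity = -1

Elasticity = (dY/dX) · (X/Y)

dY/dX = -27/X²
At X = 40: dY/dX = -27/1600, Y = 27/40

Elasticity = (-27/1600) · (40 / (27/40)) = -1

Interpretation: for a small percentage change in X, the percentage change in Y is approximately -1.00 times as large.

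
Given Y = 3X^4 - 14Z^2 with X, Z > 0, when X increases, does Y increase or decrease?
Y increases

Taking the partial derivative:
∂Y/∂X = 12X^3

∂Y/∂X = 12X^3 > 0 (assuming positive values)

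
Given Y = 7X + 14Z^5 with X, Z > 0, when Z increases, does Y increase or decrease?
Y increases

Taking the partial derivative:
∂Y/∂Z = 70Z^4

∂Y/∂Z = 70Z^4 > 0 (assuming positive values)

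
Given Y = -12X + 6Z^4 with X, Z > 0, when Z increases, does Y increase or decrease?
Y increases

Taking the partial derivative:
∂Y/∂Z = 24Z^3

∂Y/∂Z = 24Z^3 > 0 (assuming positive values)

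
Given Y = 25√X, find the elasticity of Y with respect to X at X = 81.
Elasticity = 1/2

Elasticity = (dY/dX) · (X/Y)

dY/dX = 25/(2·√X)
At X = 81: dY/dX = 25/18, Y = 225

Elasticity = (25/18) · (81 / 225) = 1/2

Interpretation: for a small percentage change in X, the percentage change in Y is approximately 0.50 times as large.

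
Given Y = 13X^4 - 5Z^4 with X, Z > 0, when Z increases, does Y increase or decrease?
Y decreases

Taking the partial derivative:
∂Y/∂Z = -20Z^3

∂Y/∂Z = -20Z^3 < 0 (assuming positive values)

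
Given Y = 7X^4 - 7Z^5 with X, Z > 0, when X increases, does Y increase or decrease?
Y increases

Taking the partial derivative:
∂Y/∂X = 28X^3

∂Y/∂X = 28X^3 > 0 (assuming positive values)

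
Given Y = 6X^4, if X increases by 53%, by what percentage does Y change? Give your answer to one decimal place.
448.0%

For Y = 6X^4:
If X → X(1 + 0.53)
Then Y → Y · (1 + 0.53)^4
     ≈ Y · 5.4798

Percentage change = ((1 + 0.53)^4 − 1) × 100% ≈ 448.0%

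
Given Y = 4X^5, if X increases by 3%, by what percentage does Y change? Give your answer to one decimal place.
15.9%

For Y = 4X^5:
If X → X(1 + 0.03)
Then Y → Y · (1 + 0.03)^5
     ≈ Y · 1.1593

Percentage change = ((1 + 0.03)^5 − 1) × 100% ≈ 15.9%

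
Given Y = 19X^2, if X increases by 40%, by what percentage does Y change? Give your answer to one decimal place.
96.0%

For Y = 19X^2:
If X → X(1 + 0.4)
Then Y → Y · (1 + 0.4)^2
     = Y · 1.9600

Percentage change = ((1 + 0.4)^2 − 1) × 100% = 96.0%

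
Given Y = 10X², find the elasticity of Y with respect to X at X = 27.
Elasticity = 2

Elasticity = (dY/dX) · (X/Y)

dY/dX = 20·X
At X = 27: dY/dX = 540, Y = 7290

Elasticity = 540 · (27 / 7290) = 2

Interpretation: for a small percentage change in X, the percentage change in Y is approximately 2.00 times as large.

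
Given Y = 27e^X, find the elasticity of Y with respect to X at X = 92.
Elasticity = 92

Elasticity = (dY/dX) · (X/Y)

dY/dX = 27·e^X
At X = 92: dY/dX = 27·e^92, Y = 27·e^92

Elasticity = (27·e^92) · (92 / (27·e^92)) = 92

Interpretation: for a small percentage change in X, the percentage change in Y is approximately 92.00 times as large.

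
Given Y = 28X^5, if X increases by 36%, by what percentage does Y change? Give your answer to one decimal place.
365.3%

For Y = 28X^5:
If X → X(1 + 0.36)
Then Y → Y · (1 + 0.36)^5
     ≈ Y · 4.6526

Percentage change = ((1 + 0.36)^5 − 1) × 100% ≈ 365.3%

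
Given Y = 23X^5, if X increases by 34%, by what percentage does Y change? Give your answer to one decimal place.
332.0%

For Y = 23X^5:
If X → X(1 + 0.34)
Then Y → Y · (1 + 0.34)^5
     ≈ Y · 4.3204

Percentage change = ((1 + 0.34)^5 − 1) × 100% ≈ 332.0%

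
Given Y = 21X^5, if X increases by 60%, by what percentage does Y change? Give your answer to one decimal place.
948.6%

For Y = 21X^5:
If X → X(1 + 0.6)
Then Y → Y · (1 + 0.6)^5
     ≈ Y · 10.4858

Percentage change = ((1 + 0.6)^5 − 1) × 100% ≈ 948.6%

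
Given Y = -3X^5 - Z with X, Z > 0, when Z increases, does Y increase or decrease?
Y decreases

Taking the partial derivative:
∂Y/∂Z = -1

∂Y/∂Z = -1 < 0 (assuming positive values)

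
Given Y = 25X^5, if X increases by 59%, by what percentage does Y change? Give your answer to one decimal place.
916.2%

For Y = 25X^5:
If X → X(1 + 0.59)
Then Y → Y · (1 + 0.59)^5
     ≈ Y · 10.1622

Percentage change = ((1 + 0.59)^5 − 1) × 100% ≈ 916.2%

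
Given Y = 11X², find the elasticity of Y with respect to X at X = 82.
Elasticity = 2

Elasticity = (dY/dX) · (X/Y)

dY/dX = 22·X
At X = 82: dY/dX = 1804, Y = 73964

Elasticity = 1804 · (82 / 73964) = 2

Interpretation: for a small percentage change in X, the percentage change in Y is approximately 2.00 times as large.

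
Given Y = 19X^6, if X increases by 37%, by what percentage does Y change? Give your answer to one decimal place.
561.2%

For Y = 19X^6:
If X → X(1 + 0.37)
Then Y → Y · (1 + 0.37)^6
     ≈ Y · 6.6119

Percentage change = ((1 + 0.37)^6 − 1) × 100% ≈ 561.2%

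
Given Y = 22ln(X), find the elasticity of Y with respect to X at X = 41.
Elasticity = 1/ln(41) ≈ 0.2693

Elasticity = (dY/dX) · (X/Y)

dY/dX = 22/X
At X = 41: dY/dX = 22/41, Y = 22·ln(41)

Elasticity = (22/41) · (41 / (22·ln(41))) = 1/ln(41) ≈ 0.2693

Interpretation: for a small percentage change in X, the percentage change in Y is approximately 0.27 times as large.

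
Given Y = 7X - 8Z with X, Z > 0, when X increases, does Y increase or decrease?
Y increases

Taking the partial derivative:
∂Y/∂X = 7

∂Y/∂X = 7 > 0 (assuming positive values)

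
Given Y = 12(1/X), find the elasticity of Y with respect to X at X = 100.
Elasticity = -1

Elasticity = (dY/dX) · (X/Y)

dY/dX = -12/X²
At X = 100: dY/dX = -3/2500, Y = 3/25

Elasticity = (-3/2500) · (100 / (3/25)) = -1

Interpretation: for a small percentage change in X, the percentage change in Y is approximately -1.00 times as large.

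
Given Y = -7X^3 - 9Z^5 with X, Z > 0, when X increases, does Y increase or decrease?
Y decreases

Taking the partial derivative:
∂Y/∂X = -21X^2

∂Y/∂X = -21X^2 < 0 (assuming positive values)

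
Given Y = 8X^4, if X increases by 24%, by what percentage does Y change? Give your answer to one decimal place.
136.4%

For Y = 8X^4:
If X → X(1 + 0.24)
Then Y → Y · (1 + 0.24)^4
     ≈ Y · 2.3642

Percentage change = ((1 + 0.24)^4 − 1) × 100% ≈ 136.4%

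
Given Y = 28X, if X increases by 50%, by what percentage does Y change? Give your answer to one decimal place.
50.0%

For Y = 28X:
If X → X(1 + 0.5)
Then Y → Y · (1 + 0.5)^1
     = Y · 1.5000

Percentage change = ((1 + 0.5)^1 − 1) × 100% = 50.0%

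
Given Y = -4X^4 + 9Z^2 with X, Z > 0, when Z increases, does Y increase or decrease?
Y increases

Taking the partial derivative:
∂Y/∂Z = 18Z

∂Y/∂Z = 18Z > 0 (assuming positive values)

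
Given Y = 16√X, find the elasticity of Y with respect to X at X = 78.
Elasticity = 1/2

Elasticity = (dY/dX) · (X/Y)

dY/dX = 8/√X
At X = 78: dY/dX = 4·√78/39, Y = 16·√78

Elasticity = (4·√78/39) · (78 / (16·√78)) = 1/2

Interpretation: for a small percentage change in X, the percentage change in Y is approximately 0.50 times as large.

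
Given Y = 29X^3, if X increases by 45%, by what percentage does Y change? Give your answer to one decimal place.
204.9%

For Y = 29X^3:
If X → X(1 + 0.45)
Then Y → Y · (1 + 0.45)^3
     ≈ Y · 3.0486

Percentage change = ((1 + 0.45)^3 − 1) × 100% ≈ 204.9%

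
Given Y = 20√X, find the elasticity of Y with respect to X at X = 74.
Elasticity = 1/2

Elasticity = (dY/dX) · (X/Y)

dY/dX = 10/√X
At X = 74: dY/dX = 5·√74/37, Y = 20·√74

Elasticity = (5·√74/37) · (74 / (20·√74)) = 1/2

Interpretation: for a small percentage change in X, the percentage change in Y is approximately 0.50 times as large.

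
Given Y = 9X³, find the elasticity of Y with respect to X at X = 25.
Elasticity = 3

Elasticity = (dY/dX) · (X/Y)

dY/dX = 27·X²
At X = 25: dY/dX = 16875, Y = 140625

Elasticity = 16875 · (25 / 140625) = 3

Interpretation: for a small percentage change in X, the percentage change in Y is approximately 3.00 times as large.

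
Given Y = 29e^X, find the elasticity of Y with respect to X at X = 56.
Elasticity = 56

Elasticity = (dY/dX) · (X/Y)

dY/dX = 29·e^X
At X = 56: dY/dX = 29·e^56, Y = 29·e^56

Elasticity = (29·e^56) · (56 / (29·e^56)) = 56

Interpretation: for a small percentage change in X, the percentage change in Y is approximately 56.00 times as large.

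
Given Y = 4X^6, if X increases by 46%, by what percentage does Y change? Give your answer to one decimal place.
868.5%

For Y = 4X^6:
If X → X(1 + 0.46)
Then Y → Y · (1 + 0.46)^6
     ≈ Y · 9.6854

Percentage change = ((1 + 0.46)^6 − 1) × 100% ≈ 868.5%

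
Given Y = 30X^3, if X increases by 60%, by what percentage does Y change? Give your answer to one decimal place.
309.6%

For Y = 30X^3:
If X → X(1 + 0.6)
Then Y → Y · (1 + 0.6)^3
     = Y · 4.0960

Percentage change = ((1 + 0.6)^3 − 1) × 100% = 309.6%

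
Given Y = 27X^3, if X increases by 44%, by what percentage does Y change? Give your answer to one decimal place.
198.6%

For Y = 27X^3:
If X → X(1 + 0.44)
Then Y → Y · (1 + 0.44)^3
     ≈ Y · 2.9860

Percentage change = ((1 + 0.44)^3 − 1) × 100% ≈ 198.6%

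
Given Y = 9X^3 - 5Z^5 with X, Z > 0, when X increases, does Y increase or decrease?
Y increases

Taking the partial derivative:
∂Y/∂X = 27X^2

∂Y/∂X = 27X^2 > 0 (assuming positive values)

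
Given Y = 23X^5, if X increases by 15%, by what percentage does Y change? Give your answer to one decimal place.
101.1%

For Y = 23X^5:
If X → X(1 + 0.15)
Then Y → Y · (1 + 0.15)^5
     ≈ Y · 2.0114

Percentage change = ((1 + 0.15)^5 − 1) × 100% ≈ 101.1%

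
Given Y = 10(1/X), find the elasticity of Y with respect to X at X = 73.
Elasticity = -1

Elasticity = (dY/dX) · (X/Y)

dY/dX = -10/X²
At X = 73: dY/dX = -10/5329, Y = 10/73

Elasticity = (-10/5329) · (73 / (10/73)) = -1

Interpretation: for a small percentage change in X, the percentage change in Y is approximately -1.00 times as large.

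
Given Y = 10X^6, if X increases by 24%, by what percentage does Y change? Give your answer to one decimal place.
263.5%

For Y = 10X^6:
If X → X(1 + 0.24)
Then Y → Y · (1 + 0.24)^6
     ≈ Y · 3.6352

Percentage change = ((1 + 0.24)^6 − 1) × 100% ≈ 263.5%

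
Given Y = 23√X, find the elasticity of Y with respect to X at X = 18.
Elasticity = 1/2

Elasticity = (dY/dX) · (X/Y)

dY/dX = 23/(2·√X)
At X = 18: dY/dX = 23·√2/12, Y = 69·√2

Elasticity = (23·√2/12) · (18 / (69·√2)) = 1/2

Interpretation: for a small percentage change in X, the percentage change in Y is approximately 0.50 times as large.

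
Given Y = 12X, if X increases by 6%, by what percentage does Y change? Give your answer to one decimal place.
6.0%

For Y = 12X:
If X → X(1 + 0.06)
Then Y → Y · (1 + 0.06)^1
     = Y · 1.0600

Percentage change = ((1 + 0.06)^1 − 1) × 100% = 6.0%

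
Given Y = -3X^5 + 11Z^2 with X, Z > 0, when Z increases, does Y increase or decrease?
Y increases

Taking the partial derivative:
∂Y/∂Z = 22Z

∂Y/∂Z = 22Z > 0 (assuming positive values)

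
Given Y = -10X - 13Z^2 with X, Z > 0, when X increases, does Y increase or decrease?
Y decreases

Taking the partial derivative:
∂Y/∂X = -10

∂Y/∂X = -10 < 0 (assuming positive values)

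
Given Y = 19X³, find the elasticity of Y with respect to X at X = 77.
Elasticity = 3

Elasticity = (dY/dX) · (X/Y)

dY/dX = 57·X²
At X = 77: dY/dX = 337953, Y = 8674127

Elasticity = 337953 · (77 / 8674127) = 3

Interpretation: for a small percentage change in X, the percentage change in Y is approximately 3.00 times as large.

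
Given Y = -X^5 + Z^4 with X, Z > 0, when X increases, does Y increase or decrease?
Y decreases

Taking the partial derivative:
∂Y/∂X = -5X^4

∂Y/∂X = -5X^4 < 0 (assuming positive values)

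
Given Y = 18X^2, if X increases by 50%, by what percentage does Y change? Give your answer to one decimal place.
125.0%

For Y = 18X^2:
If X → X(1 + 0.5)
Then Y → Y · (1 + 0.5)^2
     = Y · 2.2500

Percentage change = ((1 + 0.5)^2 − 1) × 100% = 125.0%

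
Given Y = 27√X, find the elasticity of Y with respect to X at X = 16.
Elasticity = 1/2

Elasticity = (dY/dX) · (X/Y)

dY/dX = 27/(2·√X)
At X = 16: dY/dX = 27/8, Y = 108

Elasticity = (27/8) · (16 / 108) = 1/2

Interpretation: for a small percentage change in X, the percentage change in Y is approximately 0.50 times as large.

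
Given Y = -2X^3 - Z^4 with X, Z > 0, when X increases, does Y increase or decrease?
Y decreases

Taking the partial derivative:
∂Y/∂X = -6X^2

∂Y/∂X = -6X^2 < 0 (assuming positive values)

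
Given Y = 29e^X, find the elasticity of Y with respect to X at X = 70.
Elasticity = 70

Elasticity = (dY/dX) · (X/Y)

dY/dX = 29·e^X
At X = 70: dY/dX = 29·e^70, Y = 29·e^70

Elasticity = (29·e^70) · (70 / (29·e^70)) = 70

Interpretation: for a small percentage change in X, the percentage change in Y is approximately 70.00 times as large.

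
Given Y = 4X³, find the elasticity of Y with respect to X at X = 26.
Elasticity = 3

Elasticity = (dY/dX) · (X/Y)

dY/dX = 12·X²
At X = 26: dY/dX = 8112, Y = 70304

Elasticity = 8112 · (26 / 70304) = 3

Interpretation: for a small percentage change in X, the percentage change in Y is approximately 3.00 times as large.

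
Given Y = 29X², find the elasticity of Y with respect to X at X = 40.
Elasticity = 2

Elasticity = (dY/dX) · (X/Y)

dY/dX = 58·X
At X = 40: dY/dX = 2320, Y = 46400

Elasticity = 2320 · (40 / 46400) = 2

Interpretation: for a small percentage change in X, the percentage change in Y is approximately 2.00 times as large.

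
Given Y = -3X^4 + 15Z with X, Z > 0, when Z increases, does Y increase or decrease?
Y increases

Taking the partial derivative:
∂Y/∂Z = 15

∂Y/∂Z = 15 > 0 (assuming positive values)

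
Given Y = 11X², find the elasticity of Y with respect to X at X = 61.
Elasticity = 2

Elasticity = (dY/dX) · (X/Y)

dY/dX = 22·X
At X = 61: dY/dX = 1342, Y = 40931

Elasticity = 1342 · (61 / 40931) = 2

Interpretation: for a small percentage change in X, the percentage change in Y is approximately 2.00 times as large.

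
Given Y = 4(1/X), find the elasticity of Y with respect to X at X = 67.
Elasticity = -1

Elasticity = (dY/dX) · (X/Y)

dY/dX = -4/X²
At X = 67: dY/dX = -4/4489, Y = 4/67

Elasticity = (-4/4489) · (67 / (4/67)) = -1

Interpretation: for a small percentage change in X, the percentage change in Y is approximately -1.00 times as large.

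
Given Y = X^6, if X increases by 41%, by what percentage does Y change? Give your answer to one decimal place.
685.8%

For Y = X^6:
If X → X(1 + 0.41)
Then Y → Y · (1 + 0.41)^6
     ≈ Y · 7.8580

Percentage change = ((1 + 0.41)^6 − 1) × 100% ≈ 685.8%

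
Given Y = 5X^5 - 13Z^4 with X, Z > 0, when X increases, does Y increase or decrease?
Y increases

Taking the partial derivative:
∂Y/∂X = 25X^4

∂Y/∂X = 25X^4 > 0 (assuming positive values)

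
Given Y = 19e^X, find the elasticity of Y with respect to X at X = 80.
Elasticity = 80

Elasticity = (dY/dX) · (X/Y)

dY/dX = 19·e^X
At X = 80: dY/dX = 19·e^80, Y = 19·e^80

Elasticity = (19·e^80) · (80 / (19·e^80)) = 80

Interpretation: for a small percentage change in X, the percentage change in Y is approximately 80.00 times as large.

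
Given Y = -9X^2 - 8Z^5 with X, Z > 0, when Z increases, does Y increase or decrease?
Y decreases

Taking the partial derivative:
∂Y/∂Z = -40Z^4

∂Y/∂Z = -40Z^4 < 0 (assuming positive values)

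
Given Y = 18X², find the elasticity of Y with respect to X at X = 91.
Elasticity = 2

Elasticity = (dY/dX) · (X/Y)

dY/dX = 36·X
At X = 91: dY/dX = 3276, Y = 149058

Elasticity = 3276 · (91 / 149058) = 2

Interpretation: for a small percentage change in X, the percentage change in Y is approximately 2.00 times as large.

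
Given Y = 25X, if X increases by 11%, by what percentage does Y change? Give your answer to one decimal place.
11.0%

For Y = 25X:
If X → X(1 + 0.11)
Then Y → Y · (1 + 0.11)^1
     = Y · 1.1100

Percentage change = ((1 + 0.11)^1 − 1) × 100% = 11.0%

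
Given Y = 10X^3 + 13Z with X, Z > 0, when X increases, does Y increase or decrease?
Y increases

Taking the partial derivative:
∂Y/∂X = 30X^2

∂Y/∂X = 30X^2 > 0 (assuming positive values)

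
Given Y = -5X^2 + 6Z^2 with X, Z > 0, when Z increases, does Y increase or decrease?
Y increases

Taking the partial derivative:
∂Y/∂Z = 12Z

∂Y/∂Z = 12Z > 0 (assuming positive values)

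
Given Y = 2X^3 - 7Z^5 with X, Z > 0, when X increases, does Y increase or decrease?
Y increases

Taking the partial derivative:
∂Y/∂X = 6X^2

∂Y/∂X = 6X^2 > 0 (assuming positive values)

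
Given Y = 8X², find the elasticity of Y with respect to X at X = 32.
Elasticity = 2

Elasticity = (dY/dX) · (X/Y)

dY/dX = 16·X
At X = 32: dY/dX = 512, Y = 8192

Elasticity = 512 · (32 / 8192) = 2

Interpretation: for a small percentage change in X, the percentage change in Y is approximately 2.00 times as large.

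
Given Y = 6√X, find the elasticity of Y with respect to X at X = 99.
Elasticity = 1/2

Elasticity = (dY/dX) · (X/Y)

dY/dX = 3/√X
At X = 99: dY/dX = √11/11, Y = 18·√11

Elasticity = (√11/11) · (99 / (18·√11)) = 1/2

Interpretation: for a small percentage change in X, the percentage change in Y is approximately 0.50 times as large.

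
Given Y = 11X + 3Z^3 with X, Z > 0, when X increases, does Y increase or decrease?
Y increases

Taking the partial derivative:
∂Y/∂X = 11

∂Y/∂X = 11 > 0 (assuming positive values)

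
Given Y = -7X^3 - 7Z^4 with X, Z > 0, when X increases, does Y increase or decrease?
Y decreases

Taking the partial derivative:
∂Y/∂X = -21X^2

∂Y/∂X = -21X^2 < 0 (assuming positive values)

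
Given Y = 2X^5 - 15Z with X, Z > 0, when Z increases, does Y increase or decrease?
Y decreases

Taking the partial derivative:
∂Y/∂Z = -15

∂Y/∂Z = -15 < 0 (assuming positive values)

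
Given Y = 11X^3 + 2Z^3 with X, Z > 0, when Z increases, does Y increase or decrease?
Y increases

Taking the partial derivative:
∂Y/∂Z = 6Z^2

∂Y/∂Z = 6Z^2 > 0 (assuming positive values)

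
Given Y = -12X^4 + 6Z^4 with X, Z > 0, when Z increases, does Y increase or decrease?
Y increases

Taking the partial derivative:
∂Y/∂Z = 24Z^3

∂Y/∂Z = 24Z^3 > 0 (assuming positive values)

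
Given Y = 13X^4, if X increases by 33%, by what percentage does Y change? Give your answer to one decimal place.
212.9%

For Y = 13X^4:
If X → X(1 + 0.33)
Then Y → Y · (1 + 0.33)^4
     ≈ Y · 3.1290

Percentage change = ((1 + 0.33)^4 − 1) × 100% ≈ 212.9%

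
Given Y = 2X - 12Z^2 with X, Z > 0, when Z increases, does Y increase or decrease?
Y decreases

Taking the partial derivative:
∂Y/∂Z = -24Z

∂Y/∂Z = -24Z < 0 (assuming positive values)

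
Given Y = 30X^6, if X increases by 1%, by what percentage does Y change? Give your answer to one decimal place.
6.2%

For Y = 30X^6:
If X → X(1 + 0.01)
Then Y → Y · (1 + 0.01)^6
     ≈ Y · 1.0615

Percentage change = ((1 + 0.01)^6 − 1) × 100% ≈ 6.2%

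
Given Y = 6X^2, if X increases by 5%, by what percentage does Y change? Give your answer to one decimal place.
10.3%

For Y = 6X^2:
If X → X(1 + 0.05)
Then Y → Y · (1 + 0.05)^2
     = Y · 1.1025

Percentage change = ((1 + 0.05)^2 − 1) × 100% ≈ 10.3%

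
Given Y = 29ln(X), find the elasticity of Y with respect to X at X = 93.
Elasticity = 1/ln(93) ≈ 0.2206

Elasticity = (dY/dX) · (X/Y)

dY/dX = 29/X
At X = 93: dY/dX = 29/93, Y = 29·ln(93)

Elasticity = (29/93) · (93 / (29·ln(93))) = 1/ln(93) ≈ 0.2206

Interpretation: for a small percentage change in X, the percentage change in Y is approximately 0.22 times as large.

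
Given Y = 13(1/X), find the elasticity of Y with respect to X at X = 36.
Elasticity = -1

Elasticity = (dY/dX) · (X/Y)

dY/dX = -13/X²
At X = 36: dY/dX = -13/1296, Y = 13/36

Elasticity = (-13/1296) · (36 / (13/36)) = -1

Interpretation: for a small percentage change in X, the percentage change in Y is approximately -1.00 times as large.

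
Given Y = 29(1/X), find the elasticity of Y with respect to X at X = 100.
Elasticity = -1

Elasticity = (dY/dX) · (X/Y)

dY/dX = -29/X²
At X = 100: dY/dX = -29/10000, Y = 29/100

Elasticity = (-29/10000) · (100 / (29/100)) = -1

Interpretation: for a small percentage change in X, the percentage change in Y is approximately -1.00 times as large.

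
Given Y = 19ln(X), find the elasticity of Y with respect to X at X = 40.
Elasticity = 1/ln(40) ≈ 0.2711

Elasticity = (dY/dX) · (X/Y)

dY/dX = 19/X
At X = 40: dY/dX = 19/40, Y = 19·ln(40)

Elasticity = (19/40) · (40 / (19·ln(40))) = 1/ln(40) ≈ 0.2711

Interpretation: for a small percentage change in X, the percentage change in Y is approximately 0.27 times as large.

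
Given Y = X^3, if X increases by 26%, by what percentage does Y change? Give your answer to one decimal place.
100.0%

For Y = X^3:
If X → X(1 + 0.26)
Then Y → Y · (1 + 0.26)^3
     ≈ Y · 2.0004

Percentage change = ((1 + 0.26)^3 − 1) × 100% ≈ 100.0%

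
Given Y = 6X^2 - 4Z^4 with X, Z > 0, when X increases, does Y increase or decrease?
Y increases

Taking the partial derivative:
∂Y/∂X = 12X

∂Y/∂X = 12X > 0 (assuming positive values)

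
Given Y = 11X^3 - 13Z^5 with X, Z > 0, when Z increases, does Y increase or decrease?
Y decreases

Taking the partial derivative:
∂Y/∂Z = -65Z^4

∂Y/∂Z = -65Z^4 < 0 (assuming positive values)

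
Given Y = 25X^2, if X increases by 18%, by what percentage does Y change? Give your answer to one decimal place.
39.2%

For Y = 25X^2:
If X → X(1 + 0.18)
Then Y → Y · (1 + 0.18)^2
     = Y · 1.3924

Percentage change = ((1 + 0.18)^2 − 1) × 100% ≈ 39.2%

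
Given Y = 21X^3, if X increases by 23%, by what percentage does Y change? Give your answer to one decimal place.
86.1%

For Y = 21X^3:
If X → X(1 + 0.23)
Then Y → Y · (1 + 0.23)^3
     ≈ Y · 1.8609

Percentage change = ((1 + 0.23)^3 − 1) × 100% ≈ 86.1%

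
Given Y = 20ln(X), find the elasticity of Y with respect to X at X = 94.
Elasticity = 1/ln(94) ≈ 0.2201

Elasticity = (dY/dX) · (X/Y)

dY/dX = 20/X
At X = 94: dY/dX = 10/47, Y = 20·ln(94)

Elasticity = (10/47) · (94 / (20·ln(94))) = 1/ln(94) ≈ 0.2201

Interpretation: for a small percentage change in X, the percentage change in Y is approximately 0.22 times as large.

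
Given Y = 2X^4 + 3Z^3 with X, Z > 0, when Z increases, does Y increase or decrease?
Y increases

Taking the partial derivative:
∂Y/∂Z = 9Z^2

∂Y/∂Z = 9Z^2 > 0 (assuming positive values)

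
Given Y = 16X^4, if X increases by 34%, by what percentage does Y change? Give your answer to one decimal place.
222.4%

For Y = 16X^4:
If X → X(1 + 0.34)
Then Y → Y · (1 + 0.34)^4
     ≈ Y · 3.2242

Percentage change = ((1 + 0.34)^4 − 1) × 100% ≈ 222.4%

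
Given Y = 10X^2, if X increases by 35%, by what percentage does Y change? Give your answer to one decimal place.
82.3%

For Y = 10X^2:
If X → X(1 + 0.35)
Then Y → Y · (1 + 0.35)^2
     = Y · 1.8225

Percentage change = ((1 + 0.35)^2 − 1) × 100% ≈ 82.3%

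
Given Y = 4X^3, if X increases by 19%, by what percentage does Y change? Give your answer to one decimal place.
68.5%

For Y = 4X^3:
If X → X(1 + 0.19)
Then Y → Y · (1 + 0.19)^3
     ≈ Y · 1.6852

Percentage change = ((1 + 0.19)^3 − 1) × 100% ≈ 68.5%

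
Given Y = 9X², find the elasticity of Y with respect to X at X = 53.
Elasticity = 2

Elasticity = (dY/dX) · (X/Y)

dY/dX = 18·X
At X = 53: dY/dX = 954, Y = 25281

Elasticity = 954 · (53 / 25281) = 2

Interpretation: for a small percentage change in X, the percentage change in Y is approximately 2.00 times as large.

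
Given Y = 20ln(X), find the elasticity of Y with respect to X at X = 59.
Elasticity = 1/ln(59) ≈ 0.2452

Elasticity = (dY/dX) · (X/Y)

dY/dX = 20/X
At X = 59: dY/dX = 20/59, Y = 20·ln(59)

Elasticity = (20/59) · (59 / (20·ln(59))) = 1/ln(59) ≈ 0.2452

Interpretation: for a small percentage change in X, the percentage change in Y is approximately 0.25 times as large.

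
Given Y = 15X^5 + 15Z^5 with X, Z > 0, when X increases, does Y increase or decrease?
Y increases

Taking the partial derivative:
∂Y/∂X = 75X^4

∂Y/∂X = 75X^4 > 0 (assuming positive values)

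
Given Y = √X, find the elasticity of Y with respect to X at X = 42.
Elasticity = 1/2

Elasticity = (dY/dX) · (X/Y)

dY/dX = 1/(2·√X)
At X = 42: dY/dX = √42/84, Y = √42

Elasticity = (√42/84) · (42 / (√42)) = 1/2

Interpretation: for a small percentage change in X, the percentage change in Y is approximately 0.50 times as large.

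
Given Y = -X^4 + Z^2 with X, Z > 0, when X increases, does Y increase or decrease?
Y decreases

Taking the partial derivative:
∂Y/∂X = -4X^3

∂Y/∂X = -4X^3 < 0 (assuming positive values)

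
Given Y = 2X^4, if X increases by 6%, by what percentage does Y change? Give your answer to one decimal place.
26.2%

For Y = 2X^4:
If X → X(1 + 0.06)
Then Y → Y · (1 + 0.06)^4
     ≈ Y · 1.2625

Percentage change = ((1 + 0.06)^4 − 1) × 100% ≈ 26.2%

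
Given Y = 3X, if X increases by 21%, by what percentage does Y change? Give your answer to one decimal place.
21.0%

For Y = 3X:
If X → X(1 + 0.21)
Then Y → Y · (1 + 0.21)^1
     = Y · 1.2100

Percentage change = ((1 + 0.21)^1 − 1) × 100% = 21.0%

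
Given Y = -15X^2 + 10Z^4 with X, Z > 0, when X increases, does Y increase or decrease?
Y decreases

Taking the partial derivative:
∂Y/∂X = -30X

∂Y/∂X = -30X < 0 (assuming positive values)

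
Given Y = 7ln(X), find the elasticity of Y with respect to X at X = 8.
Elasticity = 1/ln(8) ≈ 0.4809

Elasticity = (dY/dX) · (X/Y)

dY/dX = 7/X
At X = 8: dY/dX = 7/8, Y = 7·ln(8)

Elasticity = (7/8) · (8 / (7·ln(8))) = 1/ln(8) ≈ 0.4809

Interpretation: for a small percentage change in X, the percentage change in Y is approximately 0.48 times as large.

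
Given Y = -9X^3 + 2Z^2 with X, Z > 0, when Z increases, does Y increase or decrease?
Y increases

Taking the partial derivative:
∂Y/∂Z = 4Z

∂Y/∂Z = 4Z > 0 (assuming positive values)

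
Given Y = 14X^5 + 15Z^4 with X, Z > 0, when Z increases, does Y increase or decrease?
Y increases

Taking the partial derivative:
∂Y/∂Z = 60Z^3

∂Y/∂Z = 60Z^3 > 0 (assuming positive values)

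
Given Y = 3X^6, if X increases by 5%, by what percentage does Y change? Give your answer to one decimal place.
34.0%

For Y = 3X^6:
If X → X(1 + 0.05)
Then Y → Y · (1 + 0.05)^6
     ≈ Y · 1.3401

Percentage change = ((1 + 0.05)^6 − 1) × 100% ≈ 34.0%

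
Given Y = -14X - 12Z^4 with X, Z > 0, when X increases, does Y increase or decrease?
Y decreases

Taking the partial derivative:
∂Y/∂X = -14

∂Y/∂X = -14 < 0 (assuming positive values)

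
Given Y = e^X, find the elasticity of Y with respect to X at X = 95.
Elasticity = 95

Elasticity = (dY/dX) · (X/Y)

dY/dX = e^X
At X = 95: dY/dX = e^95, Y = e^95

Elasticity = (e^95) · (95 / (e^95)) = 95

Interpretation: for a small percentage change in X, the percentage change in Y is approximately 95.00 times as large.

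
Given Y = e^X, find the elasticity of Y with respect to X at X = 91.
Elasticity = 91

Elasticity = (dY/dX) · (X/Y)

dY/dX = e^X
At X = 91: dY/dX = e^91, Y = e^91

Elasticity = (e^91) · (91 / (e^91)) = 91

Interpretation: for a small percentage change in X, the percentage change in Y is approximately 91.00 times as large.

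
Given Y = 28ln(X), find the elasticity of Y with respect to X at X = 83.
Elasticity = 1/ln(83) ≈ 0.2263

Elasticity = (dY/dX) · (X/Y)

dY/dX = 28/X
At X = 83: dY/dX = 28/83, Y = 28·ln(83)

Elasticity = (28/83) · (83 / (28·ln(83))) = 1/ln(83) ≈ 0.2263

Interpretation: for a small percentage change in X, the percentage change in Y is approximately 0.23 times as large.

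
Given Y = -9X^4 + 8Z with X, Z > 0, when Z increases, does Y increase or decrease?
Y increases

Taking the partial derivative:
∂Y/∂Z = 8

∂Y/∂Z = 8 > 0 (assuming positive values)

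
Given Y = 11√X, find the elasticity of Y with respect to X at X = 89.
Elasticity = 1/2

Elasticity = (dY/dX) · (X/Y)

dY/dX = 11/(2·√X)
At X = 89: dY/dX = 11·√89/178, Y = 11·√89

Elasticity = (11·√89/178) · (89 / (11·√89)) = 1/2

Interpretation: for a small percentage change in X, the percentage change in Y is approximately 0.50 times as large.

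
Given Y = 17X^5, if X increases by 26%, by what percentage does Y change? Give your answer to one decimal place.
217.6%

For Y = 17X^5:
If X → X(1 + 0.26)
Then Y → Y · (1 + 0.26)^5
     ≈ Y · 3.1758

Percentage change = ((1 + 0.26)^5 − 1) × 100% ≈ 217.6%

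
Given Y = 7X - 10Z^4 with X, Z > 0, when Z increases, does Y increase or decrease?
Y decreases

Taking the partial derivative:
∂Y/∂Z = -40Z^3

∂Y/∂Z = -40Z^3 < 0 (assuming positive values)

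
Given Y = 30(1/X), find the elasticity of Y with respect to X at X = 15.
Elasticity = -1

Elasticity = (dY/dX) · (X/Y)

dY/dX = -30/X²
At X = 15: dY/dX = -2/15, Y = 2

Elasticity = (-2/15) · (15 / 2) = -1

Interpretation: for a small percentage change in X, the percentage change in Y is approximately -1.00 times as large.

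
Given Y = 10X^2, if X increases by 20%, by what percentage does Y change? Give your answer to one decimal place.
44.0%

For Y = 10X^2:
If X → X(1 + 0.2)
Then Y → Y · (1 + 0.2)^2
     = Y · 1.4400

Percentage change = ((1 + 0.2)^2 − 1) × 100% = 44.0%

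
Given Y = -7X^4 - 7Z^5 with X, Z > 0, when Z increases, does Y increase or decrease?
Y decreases

Taking the partial derivative:
∂Y/∂Z = -35Z^4

∂Y/∂Z = -35Z^4 < 0 (assuming positive values)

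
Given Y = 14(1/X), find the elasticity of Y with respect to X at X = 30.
Elasticity = -1

Elasticity = (dY/dX) · (X/Y)

dY/dX = -14/X²
At X = 30: dY/dX = -7/450, Y = 7/15

Elasticity = (-7/450) · (30 / (7/15)) = -1

Interpretation: for a small percentage change in X, the percentage change in Y is approximately -1.00 times as large.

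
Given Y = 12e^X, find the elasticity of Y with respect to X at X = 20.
Elasticity = 20

Elasticity = (dY/dX) · (X/Y)

dY/dX = 12·e^X
At X = 20: dY/dX = 12·e^20, Y = 12·e^20

Elasticity = (12·e^20) · (20 / (12·e^20)) = 20

Interpretation: for a small percentage change in X, the percentage change in Y is approximately 20.00 times as large.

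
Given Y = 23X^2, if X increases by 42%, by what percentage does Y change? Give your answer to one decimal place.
101.6%

For Y = 23X^2:
If X → X(1 + 0.42)
Then Y → Y · (1 + 0.42)^2
     = Y · 2.0164

Percentage change = ((1 + 0.42)^2 − 1) × 100% ≈ 101.6%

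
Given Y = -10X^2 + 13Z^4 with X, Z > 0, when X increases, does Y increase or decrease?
Y decreases

Taking the partial derivative:
∂Y/∂X = -20X

∂Y/∂X = -20X < 0 (assuming positive values)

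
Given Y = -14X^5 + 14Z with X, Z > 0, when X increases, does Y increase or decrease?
Y decreases

Taking the partial derivative:
∂Y/∂X = -70X^4

∂Y/∂X = -70X^4 < 0 (assuming positive values)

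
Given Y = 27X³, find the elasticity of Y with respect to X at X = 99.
Elasticity = 3

Elasticity = (dY/dX) · (X/Y)

dY/dX = 81·X²
At X = 99: dY/dX = 793881, Y = 26198073

Elasticity = 793881 · (99 / 26198073) = 3

Interpretation: for a small percentage change in X, the percentage change in Y is approximately 3.00 times as large.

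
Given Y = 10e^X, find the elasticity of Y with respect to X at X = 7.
Elasticity = 7

Elasticity = (dY/dX) · (X/Y)

dY/dX = 10·e^X
At X = 7: dY/dX = 10·e^7, Y = 10·e^7

Elasticity = (10·e^7) · (7 / (10·e^7)) = 7

Interpretation: for a small percentage change in X, the percentage change in Y is approximately 7.00 times as large.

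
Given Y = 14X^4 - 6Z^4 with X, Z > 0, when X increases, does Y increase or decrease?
Y increases

Taking the partial derivative:
∂Y/∂X = 56X^3

∂Y/∂X = 56X^3 > 0 (assuming positive values)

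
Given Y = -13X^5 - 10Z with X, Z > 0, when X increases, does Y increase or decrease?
Y decreases

Taking the partial derivative:
∂Y/∂X = -65X^4

∂Y/∂X = -65X^4 < 0 (assuming positive values)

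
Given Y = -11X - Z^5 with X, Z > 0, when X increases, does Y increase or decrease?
Y decreases

Taking the partial derivative:
∂Y/∂X = -11

∂Y/∂X = -11 < 0 (assuming positive values)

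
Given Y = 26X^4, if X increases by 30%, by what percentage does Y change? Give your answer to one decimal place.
185.6%

For Y = 26X^4:
If X → X(1 + 0.3)
Then Y → Y · (1 + 0.3)^4
     = Y · 2.8561

Percentage change = ((1 + 0.3)^4 − 1) × 100% ≈ 185.6%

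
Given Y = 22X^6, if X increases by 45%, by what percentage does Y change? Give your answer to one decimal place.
829.4%

For Y = 22X^6:
If X → X(1 + 0.45)
Then Y → Y · (1 + 0.45)^6
     ≈ Y · 9.2941

Percentage change = ((1 + 0.45)^6 − 1) × 100% ≈ 829.4%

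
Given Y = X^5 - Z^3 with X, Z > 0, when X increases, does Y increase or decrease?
Y increases

Taking the partial derivative:
∂Y/∂X = 5X^4

∂Y/∂X = 5X^4 > 0 (assuming positive values)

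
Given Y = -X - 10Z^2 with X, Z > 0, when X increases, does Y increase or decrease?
Y decreases

Taking the partial derivative:
∂Y/∂X = -1

∂Y/∂X = -1 < 0 (assuming positive values)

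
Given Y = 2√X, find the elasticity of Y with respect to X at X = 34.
Elasticity = 1/2

Elasticity = (dY/dX) · (X/Y)

dY/dX = 1/√X
At X = 34: dY/dX = √34/34, Y = 2·√34

Elasticity = (√34/34) · (34 / (2·√34)) = 1/2

Interpretation: for a small percentage change in X, the percentage change in Y is approximately 0.50 times as large.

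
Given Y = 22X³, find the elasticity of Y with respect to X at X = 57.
Elasticity = 3

Elasticity = (dY/dX) · (X/Y)

dY/dX = 66·X²
At X = 57: dY/dX = 214434, Y = 4074246

Elasticity = 214434 · (57 / 4074246) = 3

Interpretation: for a small percentage change in X, the percentage change in Y is approximately 3.00 times as large.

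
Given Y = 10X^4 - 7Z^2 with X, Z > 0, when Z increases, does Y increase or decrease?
Y decreases

Taking the partial derivative:
∂Y/∂Z = -14Z

∂Y/∂Z = -14Z < 0 (assuming positive values)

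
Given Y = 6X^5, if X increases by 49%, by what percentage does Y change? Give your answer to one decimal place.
634.4%

For Y = 6X^5:
If X → X(1 + 0.49)
Then Y → Y · (1 + 0.49)^5
     ≈ Y · 7.3440

Percentage change = ((1 + 0.49)^5 − 1) × 100% ≈ 634.4%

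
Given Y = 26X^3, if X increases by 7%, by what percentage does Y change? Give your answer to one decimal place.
22.5%

For Y = 26X^3:
If X → X(1 + 0.07)
Then Y → Y · (1 + 0.07)^3
     ≈ Y · 1.2250

Percentage change = ((1 + 0.07)^3 − 1) × 100% ≈ 22.5%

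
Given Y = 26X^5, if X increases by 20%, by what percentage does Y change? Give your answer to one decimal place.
148.8%

For Y = 26X^5:
If X → X(1 + 0.2)
Then Y → Y · (1 + 0.2)^5
     ≈ Y · 2.4883

Percentage change = ((1 + 0.2)^5 − 1) × 100% ≈ 148.8%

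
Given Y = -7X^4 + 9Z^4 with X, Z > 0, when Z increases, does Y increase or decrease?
Y increases

Taking the partial derivative:
∂Y/∂Z = 36Z^3

∂Y/∂Z = 36Z^3 > 0 (assuming positive values)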